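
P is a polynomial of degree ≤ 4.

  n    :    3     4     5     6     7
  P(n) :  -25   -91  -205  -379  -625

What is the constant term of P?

5

First differences: -66, -114, -174, -246. Second differences: -48, -60, -72. Third differences: -12, -12.
Level-3 differences are constant, so P has degree 3.
Fitting a degree-3 polynomial gives P(n) = -2n³ + 8n + 5.
The constant term is P(0) = 5.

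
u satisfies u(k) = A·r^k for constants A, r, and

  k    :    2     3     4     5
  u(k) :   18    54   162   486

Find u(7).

4374

Consecutive ratio: 54/18 = 3, and 162/54 = 3, so r = 3.
Then A·3^2 = 18 gives A = 2, and u(k) = 2·3^k.
u(7) = 2·3^7 = 4374.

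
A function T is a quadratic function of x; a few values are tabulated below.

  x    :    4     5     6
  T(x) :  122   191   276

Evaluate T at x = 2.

Write T(x) = ax² + bx + c; the 3 given values yield a linear system in the 3 coefficients.
Solving, T(x) = 8x² - 3x + 6.
Then T(2) = 32.

32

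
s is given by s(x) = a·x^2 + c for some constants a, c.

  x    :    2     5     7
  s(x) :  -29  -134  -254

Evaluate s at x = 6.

-189

From s(2) = -29 and s(5) = -134: 4a + c = -29 and 25a + c = -134.
Subtracting: 21a = -105, so a = -5; then c = -29 − (-5)·4 = -9.
So s(x) = -5x² − 9, and s(6) = -189.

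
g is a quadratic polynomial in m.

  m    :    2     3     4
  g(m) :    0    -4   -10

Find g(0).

Write g(m) = am² + bm + c; the 3 given values yield a linear system in the 3 coefficients.
Solving, g(m) = -m² + m + 2.
Then g(0) = 2.

2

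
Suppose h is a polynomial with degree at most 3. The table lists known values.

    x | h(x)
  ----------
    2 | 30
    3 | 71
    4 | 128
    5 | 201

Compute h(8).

Write h(x) = ax³ + bx² + cx + d; the 4 given values yield a linear system in the 4 coefficients.
Solving, the leading coefficient vanishes, and h(x) = 8x² + x - 4.
Then h(8) = 516.

516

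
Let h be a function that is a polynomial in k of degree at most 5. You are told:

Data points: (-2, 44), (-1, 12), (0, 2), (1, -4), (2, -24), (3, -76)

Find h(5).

-348

Write h(k) = ak^5 + bk^4 + ck³ + dk² + ek + p; the 6 given values yield a linear system in the 6 coefficients.
Solving, the top 2 coefficients vanish, and h(k) = -3k³ + 2k² - 5k + 2.
Then h(5) = -348.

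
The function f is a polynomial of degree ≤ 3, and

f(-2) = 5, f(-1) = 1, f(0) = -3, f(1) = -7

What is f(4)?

First differences: -4, -4, -4.
Level-1 differences are constant, so f has degree 1.
Fitting a degree-1 polynomial gives f(x) = -4x - 3.
Then f(4) = -19.

-19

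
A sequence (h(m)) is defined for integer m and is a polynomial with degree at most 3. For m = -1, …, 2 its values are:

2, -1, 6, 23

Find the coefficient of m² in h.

5

First differences: -3, 7, 17. Second differences: 10, 10.
Level-2 differences are constant, so h has degree 2.
Fitting a degree-2 polynomial gives h(m) = 5m² + 2m - 1.
The coefficient of m² is 5.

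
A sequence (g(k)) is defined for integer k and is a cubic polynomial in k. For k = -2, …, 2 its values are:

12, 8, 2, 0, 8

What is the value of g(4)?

78

First differences: -4, -6, -2, 8. Second differences: -2, 4, 10. Third differences: 6, 6.
Level-3 differences are constant, so g has degree 3.
Fitting a degree-3 polynomial gives g(k) = k³ + 2k² - 5k + 2.
Then g(4) = 78.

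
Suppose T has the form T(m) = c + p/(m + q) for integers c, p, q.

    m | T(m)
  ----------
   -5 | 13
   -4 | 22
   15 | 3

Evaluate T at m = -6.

10

(T(m) − c)(m + q) = p for each data point; the three points give a linear system in c and q, then p follows.
Solving: c = 4, q = 3, p = -18, so T(m) = 4 − 18/(m + 3).
Then T(-6) = 4 − 18/(-3) = 10.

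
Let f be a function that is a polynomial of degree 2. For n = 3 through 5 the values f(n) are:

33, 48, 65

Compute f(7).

Write f(n) = an² + bn + c; the 3 given values yield a linear system in the 3 coefficients.
Solving, f(n) = n² + 8n.
Then f(7) = 105.

105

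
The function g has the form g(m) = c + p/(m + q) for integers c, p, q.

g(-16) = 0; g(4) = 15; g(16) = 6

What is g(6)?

(g(m) − c)(m + q) = p for each data point; the three points give a linear system in c and q, then p follows.
Solving: c = 3, q = 0, p = 48, so g(m) = 3 + 48/(m + 0).
Then g(6) = 3 + 48/6 = 11.

11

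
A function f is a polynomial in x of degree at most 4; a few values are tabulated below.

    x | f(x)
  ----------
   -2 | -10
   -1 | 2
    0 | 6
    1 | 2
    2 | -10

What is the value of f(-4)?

First differences: 12, 4, -4, -12. Second differences: -8, -8, -8.
Level-2 differences are constant, so f has degree 2.
Fitting a degree-2 polynomial gives f(x) = -4x² + 6.
Then f(-4) = -58.

-58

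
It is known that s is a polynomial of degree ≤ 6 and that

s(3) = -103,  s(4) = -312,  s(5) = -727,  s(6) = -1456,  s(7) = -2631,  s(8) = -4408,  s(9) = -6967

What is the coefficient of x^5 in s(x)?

0

First differences: -209, -415, -729, -1175, -1777, -2559. Second differences: -206, -314, -446, -602, -782. Third differences: -108, -132, -156, -180. Fourth differences: -24, -24, -24.
Level-4 differences are constant, so s has degree 4.
Fitting a degree-4 polynomial gives s(x) = -x^4 - 6x² + 8x + 8.
The coefficient of x^5 is 0.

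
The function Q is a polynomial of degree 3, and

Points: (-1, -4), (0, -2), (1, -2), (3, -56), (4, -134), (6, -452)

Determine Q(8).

Write Q(m) = am³ + bm² + cm + d; the 6 given values yield a linear system in the 4 coefficients.
Solving, Q(m) = -2m³ - m² + 3m - 2.
Then Q(8) = -1066.

-1066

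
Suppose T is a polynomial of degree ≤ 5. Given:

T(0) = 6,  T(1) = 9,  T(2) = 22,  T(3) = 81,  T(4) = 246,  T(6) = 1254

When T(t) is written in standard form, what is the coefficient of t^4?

Write T(t) = at^5 + bt^4 + ct³ + dt² + et + p; the 6 given values yield a linear system in the 6 coefficients.
Solving, the leading coefficient vanishes, and T(t) = t^4 - 2t² + 4t + 6.
The coefficient of t^4 is 1.

1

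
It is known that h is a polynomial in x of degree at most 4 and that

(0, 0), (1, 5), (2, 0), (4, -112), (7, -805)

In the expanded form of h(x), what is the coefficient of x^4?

0

Write h(x) = ax^4 + bx³ + cx² + dx + e; the 5 given values yield a linear system in the 5 coefficients.
Solving, the leading coefficient vanishes, and h(x) = -3x³ + 4x² + 4x.
The coefficient of x^4 is 0.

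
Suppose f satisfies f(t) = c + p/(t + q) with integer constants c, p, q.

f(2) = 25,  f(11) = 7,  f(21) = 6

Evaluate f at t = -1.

-5

(f(t) − c)(t + q) = p for each data point; the three points give a linear system in c and q, then p follows.
Solving: c = 5, q = -1, p = 20, so f(t) = 5 + 20/(t − 1).
Then f(-1) = 5 + 20/(-2) = -5.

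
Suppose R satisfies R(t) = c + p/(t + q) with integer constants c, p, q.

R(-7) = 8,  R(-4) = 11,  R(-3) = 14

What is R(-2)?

23

(R(t) − c)(t + q) = p for each data point; the three points give a linear system in c and q, then p follows.
Solving: c = 5, q = 1, p = -18, so R(t) = 5 − 18/(t + 1).
Then R(-2) = 5 − 18/(-1) = 23.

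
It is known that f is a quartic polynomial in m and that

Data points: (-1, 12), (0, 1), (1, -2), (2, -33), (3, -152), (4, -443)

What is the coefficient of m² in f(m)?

5

First differences: -11, -3, -31, -119, -291. Second differences: 8, -28, -88, -172. Third differences: -36, -60, -84. Fourth differences: -24, -24.
Level-4 differences are constant, so f has degree 4.
Fitting a degree-4 polynomial gives f(m) = -m^4 - 4m³ + 5m² - 3m + 1.
The coefficient of m² is 5.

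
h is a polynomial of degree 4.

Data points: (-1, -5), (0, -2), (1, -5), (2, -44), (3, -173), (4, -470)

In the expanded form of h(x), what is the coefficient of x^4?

First differences: 3, -3, -39, -129, -297. Second differences: -6, -36, -90, -168. Third differences: -30, -54, -78. Fourth differences: -24, -24.
Level-4 differences are constant, so h has degree 4.
Fitting a degree-4 polynomial gives h(x) = -x^4 - 3x³ - 2x² + 3x - 2.
The coefficient of x^4 is -1.

-1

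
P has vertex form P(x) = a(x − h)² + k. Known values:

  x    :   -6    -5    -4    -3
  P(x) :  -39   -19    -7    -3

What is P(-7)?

First differences 20, 12, 4; second difference -8 = 2a, so a = -4.
Expanding, the x-coefficient is −2ah = 8h; matching it to the data gives h = -3, and then k = -3.
So P(x) = -4(x + 3)² − 3.
P(-7) = -4·(-4)² − 3 = -67.

-67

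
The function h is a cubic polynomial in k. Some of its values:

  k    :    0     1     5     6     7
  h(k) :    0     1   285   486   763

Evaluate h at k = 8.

Write h(k) = ak³ + bk² + ck + d; the 5 given values yield a linear system in the 4 coefficients.
Solving, h(k) = 2k³ + 2k² - 3k.
Then h(8) = 1128.

1128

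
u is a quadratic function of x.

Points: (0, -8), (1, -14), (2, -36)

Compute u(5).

Write u(x) = ax² + bx + c; the 3 given values yield a linear system in the 3 coefficients.
Solving, u(x) = -8x² + 2x - 8.
Then u(5) = -198.

-198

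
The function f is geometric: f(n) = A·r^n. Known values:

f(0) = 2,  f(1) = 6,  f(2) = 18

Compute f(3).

54

Consecutive ratio: 6/2 = 3, and 18/6 = 3, so r = 3.
Then A·3^0 = 2 gives A = 2, and f(n) = 2·3^n.
f(3) = 2·3^3 = 54.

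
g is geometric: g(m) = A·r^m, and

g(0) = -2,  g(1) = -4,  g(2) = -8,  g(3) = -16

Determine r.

Consecutive ratio: -4/(-2) = 2, and -8/(-4) = 2, so r = 2.
Then A·2^0 = -2 gives A = -2, and g(m) = -2·2^m.

2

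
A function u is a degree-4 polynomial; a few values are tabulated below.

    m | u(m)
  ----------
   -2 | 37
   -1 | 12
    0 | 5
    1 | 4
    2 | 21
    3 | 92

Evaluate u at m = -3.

First differences: -25, -7, -1, 17, 71. Second differences: 18, 6, 18, 54. Third differences: -12, 12, 36. Fourth differences: 24, 24.
Level-4 differences are constant, so u has degree 4.
Fitting a degree-4 polynomial gives u(m) = m^4 + 2m² - 4m + 5.
Then u(-3) = 116.

116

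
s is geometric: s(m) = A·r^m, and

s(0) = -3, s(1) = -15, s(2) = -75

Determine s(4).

Consecutive ratio: -15/(-3) = 5, and -75/(-15) = 5, so r = 5.
Then A·5^0 = -3 gives A = -3, and s(m) = -3·5^m.
s(4) = -3·5^4 = -1875.

-1875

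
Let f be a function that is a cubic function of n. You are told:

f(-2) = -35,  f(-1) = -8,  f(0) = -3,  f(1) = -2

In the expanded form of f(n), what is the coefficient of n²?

Write f(n) = an³ + bn² + cn + d; the 4 given values yield a linear system in the 4 coefficients.
Solving, f(n) = 3n³ - 2n² - 3.
The coefficient of n² is -2.

-2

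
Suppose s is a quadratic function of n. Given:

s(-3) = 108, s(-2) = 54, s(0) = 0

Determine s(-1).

18

Write s(n) = an² + bn + c; the 3 given values yield a linear system in the 3 coefficients.
Solving, s(n) = 9n² - 9n.
Then s(-1) = 18.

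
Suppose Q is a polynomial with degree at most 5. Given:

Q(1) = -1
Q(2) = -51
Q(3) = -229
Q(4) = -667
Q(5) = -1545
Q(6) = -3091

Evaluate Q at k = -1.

3

First differences: -50, -178, -438, -878, -1546. Second differences: -128, -260, -440, -668. Third differences: -132, -180, -228. Fourth differences: -48, -48.
Level-4 differences are constant, so Q has degree 4.
Fitting a degree-4 polynomial gives Q(k) = -2k^4 - 2k³ - 2k² + 5.
Then Q(-1) = 3.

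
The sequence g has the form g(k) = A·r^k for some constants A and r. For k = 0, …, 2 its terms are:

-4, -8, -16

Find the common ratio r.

Consecutive ratio: -8/(-4) = 2, and -16/(-8) = 2, so r = 2.
Then A·2^0 = -4 gives A = -4, and g(k) = -4·2^k.

2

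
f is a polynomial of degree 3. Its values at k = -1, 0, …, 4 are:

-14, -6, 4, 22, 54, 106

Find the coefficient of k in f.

8

First differences: 8, 10, 18, 32, 52. Second differences: 2, 8, 14, 20. Third differences: 6, 6, 6.
Level-3 differences are constant, so f has degree 3.
Fitting a degree-3 polynomial gives f(k) = k³ + k² + 8k - 6.
The coefficient of k is 8.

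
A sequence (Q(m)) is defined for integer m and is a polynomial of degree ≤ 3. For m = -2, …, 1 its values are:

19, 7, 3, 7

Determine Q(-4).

67

First differences: -12, -4, 4. Second differences: 8, 8.
Level-2 differences are constant, so Q has degree 2.
Fitting a degree-2 polynomial gives Q(m) = 4m² + 3.
Then Q(-4) = 67.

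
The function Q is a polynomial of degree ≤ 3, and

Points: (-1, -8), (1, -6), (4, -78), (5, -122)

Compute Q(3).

Write Q(x) = ax³ + bx² + cx + d; the 4 given values yield a linear system in the 4 coefficients.
Solving, the leading coefficient vanishes, and Q(x) = -5x² + x - 2.
Then Q(3) = -44.

-44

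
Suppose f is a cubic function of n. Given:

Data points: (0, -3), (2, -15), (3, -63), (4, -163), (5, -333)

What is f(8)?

-1443

Write f(n) = an³ + bn² + cn + d; the 5 given values yield a linear system in the 4 coefficients.
Solving, f(n) = -3n³ + n² + 4n - 3.
Then f(8) = -1443.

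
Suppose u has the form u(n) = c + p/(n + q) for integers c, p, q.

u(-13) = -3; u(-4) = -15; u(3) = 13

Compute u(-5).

(u(n) − c)(n + q) = p for each data point; the three points give a linear system in c and q, then p follows.
Solving: c = 1, q = 1, p = 48, so u(n) = 1 + 48/(n + 1).
Then u(-5) = 1 + 48/(-4) = -11.

-11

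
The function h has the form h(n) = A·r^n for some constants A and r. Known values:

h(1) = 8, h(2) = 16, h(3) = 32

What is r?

2

Consecutive ratio: 16/8 = 2, and 32/16 = 2, so r = 2.
Then A·2^1 = 8 gives A = 4, and h(n) = 4·2^n.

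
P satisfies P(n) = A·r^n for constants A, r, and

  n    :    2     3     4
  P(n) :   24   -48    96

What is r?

-2

Consecutive ratio: -48/24 = -2, and 96/(-48) = -2, so r = -2.
Then A·(-2)^2 = 24 gives A = 6, and P(n) = 6·(-2)^n.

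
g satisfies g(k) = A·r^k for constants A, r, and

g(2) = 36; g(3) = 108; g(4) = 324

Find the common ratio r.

Consecutive ratio: 108/36 = 3, and 324/108 = 3, so r = 3.
Then A·3^2 = 36 gives A = 4, and g(k) = 4·3^k.

3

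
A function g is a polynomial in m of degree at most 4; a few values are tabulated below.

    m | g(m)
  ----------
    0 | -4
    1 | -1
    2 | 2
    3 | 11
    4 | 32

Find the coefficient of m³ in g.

1

First differences: 3, 3, 9, 21. Second differences: 0, 6, 12. Third differences: 6, 6.
Level-3 differences are constant, so g has degree 3.
Fitting a degree-3 polynomial gives g(m) = m³ - 3m² + 5m - 4.
The coefficient of m³ is 1.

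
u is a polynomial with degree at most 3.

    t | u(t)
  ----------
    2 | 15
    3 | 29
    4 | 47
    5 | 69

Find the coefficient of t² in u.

Write u(t) = at³ + bt² + ct + d; the 4 given values yield a linear system in the 4 coefficients.
Solving, the leading coefficient vanishes, and u(t) = 2t² + 4t - 1.
The coefficient of t² is 2.

2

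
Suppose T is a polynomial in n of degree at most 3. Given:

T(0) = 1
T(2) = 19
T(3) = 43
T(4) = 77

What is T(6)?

175

Write T(n) = an³ + bn² + cn + d; the 4 given values yield a linear system in the 4 coefficients.
Solving, the leading coefficient vanishes, and T(n) = 5n² - n + 1.
Then T(6) = 175.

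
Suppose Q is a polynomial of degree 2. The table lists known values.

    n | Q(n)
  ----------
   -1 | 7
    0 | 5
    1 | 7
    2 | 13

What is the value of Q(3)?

First differences: -2, 2, 6. Second differences: 4, 4.
Level-2 differences are constant, so Q has degree 2.
Fitting a degree-2 polynomial gives Q(n) = 2n² + 5.
Then Q(3) = 23.

23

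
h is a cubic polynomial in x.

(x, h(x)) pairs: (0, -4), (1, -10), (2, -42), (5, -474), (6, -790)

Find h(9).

Write h(x) = ax³ + bx² + cx + d; the 5 given values yield a linear system in the 4 coefficients.
Solving, h(x) = -3x³ - 4x² + x - 4.
Then h(9) = -2506.

-2506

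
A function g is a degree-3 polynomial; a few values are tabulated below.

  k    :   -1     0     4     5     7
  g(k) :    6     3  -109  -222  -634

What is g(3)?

Write g(k) = ak³ + bk² + ck + d; the 5 given values yield a linear system in the 4 coefficients.
Solving, g(k) = -2k³ + k² + 3.
Then g(3) = -42.

-42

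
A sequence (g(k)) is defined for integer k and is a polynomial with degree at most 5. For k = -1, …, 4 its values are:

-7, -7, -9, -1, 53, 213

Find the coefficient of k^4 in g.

1

Write g(k) = ak^5 + bk^4 + ck³ + dk² + ek + p; the 6 given values yield a linear system in the 6 coefficients.
Solving, the leading coefficient vanishes, and g(k) = k^4 - 2k² - k - 7.
The coefficient of k^4 is 1.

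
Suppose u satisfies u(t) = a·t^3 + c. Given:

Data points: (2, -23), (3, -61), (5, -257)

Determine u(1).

From u(2) = -23 and u(3) = -61: 8a + c = -23 and 27a + c = -61.
Subtracting: 19a = -38, so a = -2; then c = -23 − (-2)·8 = -7.
So u(t) = -2t³ − 7, and u(1) = -9.

-9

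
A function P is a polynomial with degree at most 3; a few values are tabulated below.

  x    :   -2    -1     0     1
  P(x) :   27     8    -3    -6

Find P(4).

First differences: -19, -11, -3. Second differences: 8, 8.
Level-2 differences are constant, so P has degree 2.
Fitting a degree-2 polynomial gives P(x) = 4x² - 7x - 3.
Then P(4) = 33.

33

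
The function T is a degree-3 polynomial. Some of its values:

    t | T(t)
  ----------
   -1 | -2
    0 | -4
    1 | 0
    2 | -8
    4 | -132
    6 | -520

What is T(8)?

-1316

Write T(t) = at³ + bt² + ct + d; the 6 given values yield a linear system in the 4 coefficients.
Solving, T(t) = -3t³ + 3t² + 4t - 4.
Then T(8) = -1316.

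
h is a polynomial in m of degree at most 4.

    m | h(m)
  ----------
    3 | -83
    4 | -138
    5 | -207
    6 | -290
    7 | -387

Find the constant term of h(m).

-2

Write h(m) = am^4 + bm³ + cm² + dm + e; the 5 given values yield a linear system in the 5 coefficients.
Solving, the top 2 coefficients vanish, and h(m) = -7m² - 6m - 2.
The constant term is h(0) = -2.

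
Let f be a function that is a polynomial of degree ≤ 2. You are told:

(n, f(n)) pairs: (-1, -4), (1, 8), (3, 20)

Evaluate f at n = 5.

32

Write f(n) = an² + bn + c; the 3 given values yield a linear system in the 3 coefficients.
Solving, the leading coefficient vanishes, and f(n) = 6n + 2.
Then f(5) = 32.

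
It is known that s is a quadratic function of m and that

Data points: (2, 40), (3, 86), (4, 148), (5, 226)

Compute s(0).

Write s(m) = am² + bm + c; the 4 given values yield a linear system in the 3 coefficients.
Solving, s(m) = 8m² + 6m - 4.
Then s(0) = -4.

-4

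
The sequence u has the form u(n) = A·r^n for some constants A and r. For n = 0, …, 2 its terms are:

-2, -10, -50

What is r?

5

Consecutive ratio: -10/(-2) = 5, and -50/(-10) = 5, so r = 5.
Then A·5^0 = -2 gives A = -2, and u(n) = -2·5^n.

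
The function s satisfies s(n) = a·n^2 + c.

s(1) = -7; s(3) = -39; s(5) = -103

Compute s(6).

From s(1) = -7 and s(3) = -39: 1a + c = -7 and 9a + c = -39.
Subtracting: 8a = -32, so a = -4; then c = -7 − (-4)·1 = -3.
So s(n) = -4n² − 3, and s(6) = -147.

-147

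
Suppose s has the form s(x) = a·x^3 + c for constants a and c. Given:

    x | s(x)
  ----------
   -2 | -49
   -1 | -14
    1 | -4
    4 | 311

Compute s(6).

1071

From s(-2) = -49 and s(-1) = -14: -8a + c = -49 and -1a + c = -14.
Subtracting: 7a = 35, so a = 5; then c = -49 − 5·(-8) = -9.
So s(x) = 5x³ − 9, and s(6) = 1071.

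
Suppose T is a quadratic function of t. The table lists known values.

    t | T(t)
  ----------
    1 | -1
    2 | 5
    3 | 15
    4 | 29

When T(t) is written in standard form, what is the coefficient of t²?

Write T(t) = at² + bt + c; the 4 given values yield a linear system in the 3 coefficients.
Solving, T(t) = 2t² - 3.
The coefficient of t² is 2.

2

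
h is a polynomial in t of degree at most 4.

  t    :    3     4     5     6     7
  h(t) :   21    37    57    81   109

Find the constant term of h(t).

-3

First differences: 16, 20, 24, 28. Second differences: 4, 4, 4.
Level-2 differences are constant, so h has degree 2.
Fitting a degree-2 polynomial gives h(t) = 2t² + 2t - 3.
The constant term is h(0) = -3.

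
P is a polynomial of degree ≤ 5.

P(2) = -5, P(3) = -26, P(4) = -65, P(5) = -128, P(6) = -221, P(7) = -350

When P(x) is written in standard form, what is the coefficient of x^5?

First differences: -21, -39, -63, -93, -129. Second differences: -18, -24, -30, -36. Third differences: -6, -6, -6.
Level-3 differences are constant, so P has degree 3.
Fitting a degree-3 polynomial gives P(x) = -x³ - 2x + 7.
The coefficient of x^5 is 0.

0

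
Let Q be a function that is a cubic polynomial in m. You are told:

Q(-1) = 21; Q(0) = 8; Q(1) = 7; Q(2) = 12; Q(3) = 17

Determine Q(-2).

First differences: -13, -1, 5, 5. Second differences: 12, 6, 0. Third differences: -6, -6.
Level-3 differences are constant, so Q has degree 3.
Fitting a degree-3 polynomial gives Q(m) = -m³ + 6m² - 6m + 8.
Then Q(-2) = 52.

52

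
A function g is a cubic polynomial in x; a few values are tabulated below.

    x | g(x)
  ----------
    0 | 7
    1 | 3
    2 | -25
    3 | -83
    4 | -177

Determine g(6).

-497

First differences: -4, -28, -58, -94. Second differences: -24, -30, -36. Third differences: -6, -6.
Level-3 differences are constant, so g has degree 3.
Fitting a degree-3 polynomial gives g(x) = -x³ - 9x² + 6x + 7.
Then g(6) = -497.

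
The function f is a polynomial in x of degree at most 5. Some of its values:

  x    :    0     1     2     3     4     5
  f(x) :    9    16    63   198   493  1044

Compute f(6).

1971

First differences: 7, 47, 135, 295, 551. Second differences: 40, 88, 160, 256. Third differences: 48, 72, 96. Fourth differences: 24, 24.
Level-4 differences are constant, so f has degree 4.
Fitting a degree-4 polynomial gives f(x) = x^4 + 2x³ + 7x² - 3x + 9.
Then f(6) = 1971.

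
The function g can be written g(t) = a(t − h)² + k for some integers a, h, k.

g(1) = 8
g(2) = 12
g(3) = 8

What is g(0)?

-4

First differences 4, -4; second difference -8 = 2a, so a = -4.
Expanding, the t-coefficient is −2ah = 8h; matching it to the data gives h = 2, and then k = 12.
So g(t) = -4(t − 2)² + 12.
g(0) = -4·(-2)² + 12 = -4.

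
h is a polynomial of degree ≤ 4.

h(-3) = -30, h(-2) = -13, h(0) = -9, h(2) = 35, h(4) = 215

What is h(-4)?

-73

Write h(t) = at^4 + bt³ + ct² + dt + e; the 5 given values yield a linear system in the 5 coefficients.
Solving, the leading coefficient vanishes, and h(t) = 2t³ + 5t² + 4t - 9.
Then h(-4) = -73.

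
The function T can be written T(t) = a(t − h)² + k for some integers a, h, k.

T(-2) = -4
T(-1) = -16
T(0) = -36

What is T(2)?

First differences -12, -20; second difference -8 = 2a, so a = -4.
Expanding, the t-coefficient is −2ah = 8h; matching it to the data gives h = -3, and then k = 0.
So T(t) = -4(t + 3)² + 0.
T(2) = -4·5² + 0 = -100.

-100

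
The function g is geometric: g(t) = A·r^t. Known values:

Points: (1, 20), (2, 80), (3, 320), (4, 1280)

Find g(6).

20480

Consecutive ratio: 80/20 = 4, and 320/80 = 4, so r = 4.
Then A·4^1 = 20 gives A = 5, and g(t) = 5·4^t.
g(6) = 5·4^6 = 20480.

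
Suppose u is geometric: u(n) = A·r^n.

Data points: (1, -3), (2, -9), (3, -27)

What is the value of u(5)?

-243

Consecutive ratio: -9/(-3) = 3, and -27/(-9) = 3, so r = 3.
Then A·3^1 = -3 gives A = -1, and u(n) = -1·3^n.
u(5) = -1·3^5 = -243.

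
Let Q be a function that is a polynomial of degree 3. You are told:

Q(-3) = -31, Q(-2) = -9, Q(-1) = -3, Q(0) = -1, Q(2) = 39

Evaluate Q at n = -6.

-313

Write Q(n) = an³ + bn² + cn + d; the 5 given values yield a linear system in the 4 coefficients.
Solving, Q(n) = 2n³ + 4n² + 4n - 1.
Then Q(-6) = -313.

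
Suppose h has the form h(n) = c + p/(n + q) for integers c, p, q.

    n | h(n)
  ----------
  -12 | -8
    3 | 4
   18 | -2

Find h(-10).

(h(n) − c)(n + q) = p for each data point; the three points give a linear system in c and q, then p follows.
Solving: c = -4, q = 2, p = 40, so h(n) = -4 + 40/(n + 2).
Then h(-10) = -4 + 40/(-8) = -9.

-9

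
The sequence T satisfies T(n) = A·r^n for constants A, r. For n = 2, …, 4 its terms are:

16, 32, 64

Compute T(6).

Consecutive ratio: 32/16 = 2, and 64/32 = 2, so r = 2.
Then A·2^2 = 16 gives A = 4, and T(n) = 4·2^n.
T(6) = 4·2^6 = 256.

256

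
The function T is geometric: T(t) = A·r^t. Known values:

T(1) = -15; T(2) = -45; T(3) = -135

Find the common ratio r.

Consecutive ratio: -45/(-15) = 3, and -135/(-45) = 3, so r = 3.
Then A·3^1 = -15 gives A = -5, and T(t) = -5·3^t.

3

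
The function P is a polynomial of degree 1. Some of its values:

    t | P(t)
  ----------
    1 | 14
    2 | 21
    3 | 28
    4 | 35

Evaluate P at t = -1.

0

Write P(t) = at + b; the 4 given values yield a linear system in the 2 coefficients.
Solving, P(t) = 7t + 7.
Then P(-1) = 0.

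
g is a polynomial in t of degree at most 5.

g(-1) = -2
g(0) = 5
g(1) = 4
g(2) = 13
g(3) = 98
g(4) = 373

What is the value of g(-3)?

128

First differences: 7, -1, 9, 85, 275. Second differences: -8, 10, 76, 190. Third differences: 18, 66, 114. Fourth differences: 48, 48.
Level-4 differences are constant, so g has degree 4.
Fitting a degree-4 polynomial gives g(t) = 2t^4 - t³ - 6t² + 4t + 5.
Then g(-3) = 128.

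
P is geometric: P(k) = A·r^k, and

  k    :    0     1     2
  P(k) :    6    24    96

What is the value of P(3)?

Consecutive ratio: 24/6 = 4, and 96/24 = 4, so r = 4.
Then A·4^0 = 6 gives A = 6, and P(k) = 6·4^k.
P(3) = 6·4^3 = 384.

384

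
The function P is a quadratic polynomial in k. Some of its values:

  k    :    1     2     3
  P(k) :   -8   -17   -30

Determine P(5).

-68

Write P(k) = ak² + bk + c; the 3 given values yield a linear system in the 3 coefficients.
Solving, P(k) = -2k² - 3k - 3.
Then P(5) = -68.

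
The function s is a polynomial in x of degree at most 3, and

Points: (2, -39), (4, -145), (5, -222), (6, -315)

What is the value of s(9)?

-690

Write s(x) = ax³ + bx² + cx + d; the 4 given values yield a linear system in the 4 coefficients.
Solving, the leading coefficient vanishes, and s(x) = -8x² - 5x + 3.
Then s(9) = -690.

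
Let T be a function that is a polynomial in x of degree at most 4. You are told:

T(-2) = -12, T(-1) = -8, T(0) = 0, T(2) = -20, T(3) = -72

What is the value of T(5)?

-320

Write T(x) = ax^4 + bx³ + cx² + dx + e; the 5 given values yield a linear system in the 5 coefficients.
Solving, the leading coefficient vanishes, and T(x) = -2x³ - 4x² + 6x.
Then T(5) = -320.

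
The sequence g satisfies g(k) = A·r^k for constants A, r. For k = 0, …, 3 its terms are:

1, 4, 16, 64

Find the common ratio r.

Consecutive ratio: 4/1 = 4, and 16/4 = 4, so r = 4.
Then A·4^0 = 1 gives A = 1, and g(k) = 1·4^k.

4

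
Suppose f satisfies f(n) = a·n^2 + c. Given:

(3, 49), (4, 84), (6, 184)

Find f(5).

From f(3) = 49 and f(4) = 84: 9a + c = 49 and 16a + c = 84.
Subtracting: 7a = 35, so a = 5; then c = 49 − 5·9 = 4.
So f(n) = 5n² + 4, and f(5) = 129.

129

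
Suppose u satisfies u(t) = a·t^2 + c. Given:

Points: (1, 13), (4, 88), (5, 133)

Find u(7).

253

From u(1) = 13 and u(4) = 88: 1a + c = 13 and 16a + c = 88.
Subtracting: 15a = 75, so a = 5; then c = 13 − 5·1 = 8.
So u(t) = 5t² + 8, and u(7) = 253.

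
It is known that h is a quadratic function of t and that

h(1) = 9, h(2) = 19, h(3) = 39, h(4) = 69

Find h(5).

First differences: 10, 20, 30. Second differences: 10, 10.
Level-2 differences are constant, so h has degree 2.
Fitting a degree-2 polynomial gives h(t) = 5t² - 5t + 9.
Then h(5) = 109.

109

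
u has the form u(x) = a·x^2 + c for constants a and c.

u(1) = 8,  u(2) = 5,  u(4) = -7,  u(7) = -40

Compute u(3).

From u(1) = 8 and u(2) = 5: 1a + c = 8 and 4a + c = 5.
Subtracting: 3a = -3, so a = -1; then c = 8 − (-1)·1 = 9.
So u(x) = -1x² + 9, and u(3) = 0.

0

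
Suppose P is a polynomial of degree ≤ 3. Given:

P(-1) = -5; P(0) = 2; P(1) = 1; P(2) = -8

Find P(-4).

First differences: 7, -1, -9. Second differences: -8, -8.
Level-2 differences are constant, so P has degree 2.
Fitting a degree-2 polynomial gives P(m) = -4m² + 3m + 2.
Then P(-4) = -74.

-74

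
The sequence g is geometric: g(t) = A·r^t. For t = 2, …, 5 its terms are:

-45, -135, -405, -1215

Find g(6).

-3645

Consecutive ratio: -135/(-45) = 3, and -405/(-135) = 3, so r = 3.
Then A·3^2 = -45 gives A = -5, and g(t) = -5·3^t.
g(6) = -5·3^6 = -3645.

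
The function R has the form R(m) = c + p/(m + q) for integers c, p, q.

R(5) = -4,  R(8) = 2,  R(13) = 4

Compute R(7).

(R(m) − c)(m + q) = p for each data point; the three points give a linear system in c and q, then p follows.
Solving: c = 6, q = -3, p = -20, so R(m) = 6 − 20/(m − 3).
Then R(7) = 6 − 20/4 = 1.

1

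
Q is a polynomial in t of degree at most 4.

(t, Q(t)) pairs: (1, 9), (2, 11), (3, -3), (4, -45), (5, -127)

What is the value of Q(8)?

-733

First differences: 2, -14, -42, -82. Second differences: -16, -28, -40. Third differences: -12, -12.
Level-3 differences are constant, so Q has degree 3.
Fitting a degree-3 polynomial gives Q(t) = -2t³ + 4t² + 4t + 3.
Then Q(8) = -733.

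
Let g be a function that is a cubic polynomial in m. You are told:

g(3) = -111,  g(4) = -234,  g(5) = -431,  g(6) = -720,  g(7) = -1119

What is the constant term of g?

-6

First differences: -123, -197, -289, -399. Second differences: -74, -92, -110. Third differences: -18, -18.
Level-3 differences are constant, so g has degree 3.
Fitting a degree-3 polynomial gives g(m) = -3m³ - m² - 5m - 6.
The constant term is g(0) = -6.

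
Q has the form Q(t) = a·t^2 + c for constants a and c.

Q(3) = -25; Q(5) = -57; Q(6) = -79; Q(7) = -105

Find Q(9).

From Q(3) = -25 and Q(5) = -57: 9a + c = -25 and 25a + c = -57.
Subtracting: 16a = -32, so a = -2; then c = -25 − (-2)·9 = -7.
So Q(t) = -2t² − 7, and Q(9) = -169.

-169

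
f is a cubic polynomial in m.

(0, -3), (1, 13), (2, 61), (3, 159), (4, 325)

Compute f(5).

577

First differences: 16, 48, 98, 166. Second differences: 32, 50, 68. Third differences: 18, 18.
Level-3 differences are constant, so f has degree 3.
Extending the table by one column gives the next first difference 252, so f(5) = 325 + 252 = 577.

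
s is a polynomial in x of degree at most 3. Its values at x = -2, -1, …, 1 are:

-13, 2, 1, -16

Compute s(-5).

-154

Write s(x) = ax³ + bx² + cx + d; the 4 given values yield a linear system in the 4 coefficients.
Solving, the leading coefficient vanishes, and s(x) = -8x² - 9x + 1.
Then s(-5) = -154.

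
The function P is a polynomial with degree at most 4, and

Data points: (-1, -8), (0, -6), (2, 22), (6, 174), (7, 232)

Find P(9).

372

Write P(k) = ak^4 + bk³ + ck² + dk + e; the 5 given values yield a linear system in the 5 coefficients.
Solving, the top 2 coefficients vanish, and P(k) = 4k² + 6k - 6.
Then P(9) = 372.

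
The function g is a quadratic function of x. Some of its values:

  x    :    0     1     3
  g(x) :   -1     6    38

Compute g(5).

Write g(x) = ax² + bx + c; the 3 given values yield a linear system in the 3 coefficients.
Solving, g(x) = 3x² + 4x - 1.
Then g(5) = 94.

94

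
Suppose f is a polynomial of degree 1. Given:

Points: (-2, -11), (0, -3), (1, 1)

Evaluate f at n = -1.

-7

Write f(n) = an + b; the 3 given values yield a linear system in the 2 coefficients.
Solving, f(n) = 4n - 3.
Then f(-1) = -7.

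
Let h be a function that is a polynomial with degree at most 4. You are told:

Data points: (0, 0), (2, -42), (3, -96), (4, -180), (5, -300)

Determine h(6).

-462

Write h(k) = ak^4 + bk³ + ck² + dk + e; the 5 given values yield a linear system in the 5 coefficients.
Solving, the leading coefficient vanishes, and h(k) = -k³ - 6k² - 5k.
Then h(6) = -462.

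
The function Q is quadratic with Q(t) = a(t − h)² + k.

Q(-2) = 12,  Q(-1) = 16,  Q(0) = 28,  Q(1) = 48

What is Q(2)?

76

First differences 4, 12, 20; second difference 8 = 2a, so a = 4.
Expanding, the t-coefficient is −2ah = -8h; matching it to the data gives h = -2, and then k = 12.
So Q(t) = 4(t + 2)² + 12.
Q(2) = 4·4² + 12 = 76.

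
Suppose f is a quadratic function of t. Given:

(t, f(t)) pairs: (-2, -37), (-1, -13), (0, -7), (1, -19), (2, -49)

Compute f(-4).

-139

First differences: 24, 6, -12, -30. Second differences: -18, -18, -18.
Level-2 differences are constant, so f has degree 2.
Fitting a degree-2 polynomial gives f(t) = -9t² - 3t - 7.
Then f(-4) = -139.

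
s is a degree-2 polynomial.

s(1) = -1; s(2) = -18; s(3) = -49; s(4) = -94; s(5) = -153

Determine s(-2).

-34

First differences: -17, -31, -45, -59. Second differences: -14, -14, -14.
Level-2 differences are constant, so s has degree 2.
Fitting a degree-2 polynomial gives s(t) = -7t² + 4t + 2.
Then s(-2) = -34.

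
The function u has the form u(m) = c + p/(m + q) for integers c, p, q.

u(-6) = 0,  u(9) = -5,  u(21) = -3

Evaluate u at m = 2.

16

(u(m) − c)(m + q) = p for each data point; the three points give a linear system in c and q, then p follows.
Solving: c = -2, q = -3, p = -18, so u(m) = -2 − 18/(m − 3).
Then u(2) = -2 − 18/(-1) = 16.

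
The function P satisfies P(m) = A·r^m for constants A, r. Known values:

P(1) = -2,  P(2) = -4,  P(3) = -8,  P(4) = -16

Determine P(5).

-32

Consecutive ratio: -4/(-2) = 2, and -8/(-4) = 2, so r = 2.
Then A·2^1 = -2 gives A = -1, and P(m) = -1·2^m.
P(5) = -1·2^5 = -32.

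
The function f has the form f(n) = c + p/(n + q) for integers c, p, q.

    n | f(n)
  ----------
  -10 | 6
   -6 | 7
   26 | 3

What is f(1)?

(f(n) − c)(n + q) = p for each data point; the three points give a linear system in c and q, then p follows.
Solving: c = 4, q = -2, p = -24, so f(n) = 4 − 24/(n − 2).
Then f(1) = 4 − 24/(-1) = 28.

28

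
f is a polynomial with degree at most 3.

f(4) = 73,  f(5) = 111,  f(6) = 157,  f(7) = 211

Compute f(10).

First differences: 38, 46, 54. Second differences: 8, 8.
Level-2 differences are constant, so f has degree 2.
Fitting a degree-2 polynomial gives f(t) = 4t² + 2t + 1.
Then f(10) = 421.

421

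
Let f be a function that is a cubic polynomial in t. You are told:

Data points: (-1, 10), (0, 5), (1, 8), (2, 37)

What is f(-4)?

-107

Write f(t) = at³ + bt² + ct + d; the 4 given values yield a linear system in the 4 coefficients.
Solving, f(t) = 3t³ + 4t² - 4t + 5.
Then f(-4) = -107.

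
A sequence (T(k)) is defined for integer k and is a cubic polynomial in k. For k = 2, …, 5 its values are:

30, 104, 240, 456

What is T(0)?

-4

Write T(k) = ak³ + bk² + ck + d; the 4 given values yield a linear system in the 4 coefficients.
Solving, T(k) = 3k³ + 4k² - 3k - 4.
Then T(0) = -4.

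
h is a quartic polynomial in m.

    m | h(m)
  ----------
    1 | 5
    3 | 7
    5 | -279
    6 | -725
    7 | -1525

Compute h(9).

-4787

Write h(m) = am^4 + bm³ + cm² + dm + e; the 5 given values yield a linear system in the 5 coefficients.
Solving, h(m) = -m^4 + 2m³ + 4m² - m + 1.
Then h(9) = -4787.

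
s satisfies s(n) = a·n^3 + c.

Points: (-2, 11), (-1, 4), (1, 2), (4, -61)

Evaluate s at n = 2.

From s(-2) = 11 and s(-1) = 4: -8a + c = 11 and -1a + c = 4.
Subtracting: 7a = -7, so a = -1; then c = 11 − (-1)·(-8) = 3.
So s(n) = -1n³ + 3, and s(2) = -5.

-5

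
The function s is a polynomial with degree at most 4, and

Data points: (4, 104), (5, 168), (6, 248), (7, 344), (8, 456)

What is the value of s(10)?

First differences: 64, 80, 96, 112. Second differences: 16, 16, 16.
Level-2 differences are constant, so s has degree 2.
Fitting a degree-2 polynomial gives s(t) = 8t² - 8t + 8.
Then s(10) = 728.

728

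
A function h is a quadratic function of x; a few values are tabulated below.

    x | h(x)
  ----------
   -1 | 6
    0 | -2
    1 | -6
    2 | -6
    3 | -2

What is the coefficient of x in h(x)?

-6

Write h(x) = ax² + bx + c; the 5 given values yield a linear system in the 3 coefficients.
Solving, h(x) = 2x² - 6x - 2.
The coefficient of x is -6.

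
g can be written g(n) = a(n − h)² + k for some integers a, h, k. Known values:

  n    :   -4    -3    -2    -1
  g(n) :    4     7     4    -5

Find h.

-3

First differences 3, -3, -9; second difference -6 = 2a, so a = -3.
Expanding, the n-coefficient is −2ah = 6h; matching it to the data gives h = -3, and then k = 7.
So g(n) = -3(n + 3)² + 7.
Hence h = -3.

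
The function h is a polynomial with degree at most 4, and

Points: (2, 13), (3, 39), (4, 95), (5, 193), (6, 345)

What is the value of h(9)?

1245

Write h(n) = an^4 + bn³ + cn² + dn + e; the 5 given values yield a linear system in the 5 coefficients.
Solving, the leading coefficient vanishes, and h(n) = 2n³ - 3n² + 3n + 3.
Then h(9) = 1245.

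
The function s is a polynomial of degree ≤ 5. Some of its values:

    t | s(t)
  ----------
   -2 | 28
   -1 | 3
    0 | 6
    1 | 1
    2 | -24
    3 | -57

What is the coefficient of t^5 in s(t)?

First differences: -25, 3, -5, -25, -33. Second differences: 28, -8, -20, -8. Third differences: -36, -12, 12. Fourth differences: 24, 24.
Level-4 differences are constant, so s has degree 4.
Fitting a degree-4 polynomial gives s(t) = t^4 - 4t³ - 5t² + 3t + 6.
The coefficient of t^5 is 0.

0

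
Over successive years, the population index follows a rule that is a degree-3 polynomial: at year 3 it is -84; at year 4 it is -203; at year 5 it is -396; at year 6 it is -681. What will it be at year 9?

-2268

Write the value at n as f(n).
Write f(n) = an³ + bn² + cn + d; the 4 given values yield a linear system in the 4 coefficients.
Solving, f(n) = -3n³ - n² - n + 9.
Then f(9) = -2268.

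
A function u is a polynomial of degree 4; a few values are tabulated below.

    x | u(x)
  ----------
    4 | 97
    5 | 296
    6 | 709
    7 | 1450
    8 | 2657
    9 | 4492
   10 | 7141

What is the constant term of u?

1

First differences: 199, 413, 741, 1207, 1835, 2649. Second differences: 214, 328, 466, 628, 814. Third differences: 114, 138, 162, 186. Fourth differences: 24, 24, 24.
Level-4 differences are constant, so u has degree 4.
Fitting a degree-4 polynomial gives u(x) = x^4 - 3x³ + x² + 4x + 1.
The constant term is u(0) = 1.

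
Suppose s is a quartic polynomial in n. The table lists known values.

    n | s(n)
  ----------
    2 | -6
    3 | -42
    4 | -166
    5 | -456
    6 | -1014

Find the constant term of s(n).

Write s(n) = an^4 + bn³ + cn² + dn + e; the 5 given values yield a linear system in the 5 coefficients.
Solving, s(n) = -n^4 + n³ + 2n² - 6.
The constant term is s(0) = -6.

-6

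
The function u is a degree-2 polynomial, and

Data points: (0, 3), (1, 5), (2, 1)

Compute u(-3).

Write u(t) = at² + bt + c; the 3 given values yield a linear system in the 3 coefficients.
Solving, u(t) = -3t² + 5t + 3.
Then u(-3) = -39.

-39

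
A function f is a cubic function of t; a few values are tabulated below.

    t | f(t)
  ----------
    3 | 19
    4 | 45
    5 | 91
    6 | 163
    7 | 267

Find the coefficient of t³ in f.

First differences: 26, 46, 72, 104. Second differences: 20, 26, 32. Third differences: 6, 6.
Level-3 differences are constant, so f has degree 3.
Fitting a degree-3 polynomial gives f(t) = t³ - 2t² + 3t + 1.
The coefficient of t³ is 1.

1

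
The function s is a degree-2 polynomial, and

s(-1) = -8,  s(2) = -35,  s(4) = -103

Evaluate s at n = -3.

Write s(n) = an² + bn + c; the 3 given values yield a linear system in the 3 coefficients.
Solving, s(n) = -5n² - 4n - 7.
Then s(-3) = -40.

-40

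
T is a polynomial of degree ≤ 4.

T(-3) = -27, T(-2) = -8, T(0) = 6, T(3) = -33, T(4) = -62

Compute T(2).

-12

Write T(t) = at^4 + bt³ + ct² + dt + e; the 5 given values yield a linear system in the 5 coefficients.
Solving, the top 2 coefficients vanish, and T(t) = -4t² - t + 6.
Then T(2) = -12.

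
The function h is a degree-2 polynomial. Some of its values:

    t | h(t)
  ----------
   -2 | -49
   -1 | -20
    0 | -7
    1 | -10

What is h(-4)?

First differences: 29, 13, -3. Second differences: -16, -16.
Level-2 differences are constant, so h has degree 2.
Fitting a degree-2 polynomial gives h(t) = -8t² + 5t - 7.
Then h(-4) = -155.

-155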